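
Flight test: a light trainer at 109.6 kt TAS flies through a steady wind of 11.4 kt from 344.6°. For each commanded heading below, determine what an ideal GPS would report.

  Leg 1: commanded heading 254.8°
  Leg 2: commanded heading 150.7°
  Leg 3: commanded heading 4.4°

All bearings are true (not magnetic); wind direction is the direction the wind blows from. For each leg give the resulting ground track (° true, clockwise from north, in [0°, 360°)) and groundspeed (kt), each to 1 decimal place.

Leg 1: track=248.9°, groundspeed=110.2 kt
Leg 2: track=152.0°, groundspeed=120.7 kt
Leg 3: track=6.6°, groundspeed=98.9 kt

Leg 1: heading 254.8°; drift -5.9° → track 248.9°, groundspeed 110.2 kt
Leg 2: heading 150.7°; drift +1.3° → track 152.0°, groundspeed 120.7 kt
Leg 3: heading 4.4°; drift +2.2° → track 6.6°, groundspeed 98.9 kt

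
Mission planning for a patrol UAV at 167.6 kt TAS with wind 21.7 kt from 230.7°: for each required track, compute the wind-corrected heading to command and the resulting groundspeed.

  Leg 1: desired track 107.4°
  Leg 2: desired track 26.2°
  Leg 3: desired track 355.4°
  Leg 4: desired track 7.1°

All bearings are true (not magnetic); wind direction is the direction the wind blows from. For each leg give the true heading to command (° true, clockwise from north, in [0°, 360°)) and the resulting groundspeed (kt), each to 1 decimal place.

Leg 1: heading=113.6°, groundspeed=178.5 kt
Leg 2: heading=23.1°, groundspeed=187.1 kt
Leg 3: heading=349.3°, groundspeed=179.0 kt
Leg 4: heading=2.0°, groundspeed=182.6 kt

Leg 1: desired track 107.4°; wind correction +6.2° → command heading 113.6°, groundspeed 178.5 kt
Leg 2: desired track 26.2°; wind correction -3.1° → command heading 23.1°, groundspeed 187.1 kt
Leg 3: desired track 355.4°; wind correction -6.1° → command heading 349.3°, groundspeed 179.0 kt
Leg 4: desired track 7.1°; wind correction -5.1° → command heading 2.0°, groundspeed 182.6 kt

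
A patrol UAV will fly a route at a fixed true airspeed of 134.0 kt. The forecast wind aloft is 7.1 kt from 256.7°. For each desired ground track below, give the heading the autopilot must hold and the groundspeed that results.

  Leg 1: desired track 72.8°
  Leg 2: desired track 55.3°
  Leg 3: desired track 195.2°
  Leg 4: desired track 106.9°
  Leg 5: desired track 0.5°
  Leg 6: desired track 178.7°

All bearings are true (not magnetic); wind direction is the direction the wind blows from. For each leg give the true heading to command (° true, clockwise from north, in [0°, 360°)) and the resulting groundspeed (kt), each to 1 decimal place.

Leg 1: heading=72.6°, groundspeed=141.1 kt
Leg 2: heading=54.2°, groundspeed=140.6 kt
Leg 3: heading=197.9°, groundspeed=130.5 kt
Leg 4: heading=108.4°, groundspeed=140.1 kt
Leg 5: heading=357.6°, groundspeed=135.5 kt
Leg 6: heading=181.7°, groundspeed=132.3 kt

Leg 1: desired track 72.8°; wind correction -0.2° → command heading 72.6°, groundspeed 141.1 kt
Leg 2: desired track 55.3°; wind correction -1.1° → command heading 54.2°, groundspeed 140.6 kt
Leg 3: desired track 195.2°; wind correction +2.7° → command heading 197.9°, groundspeed 130.5 kt
Leg 4: desired track 106.9°; wind correction +1.5° → command heading 108.4°, groundspeed 140.1 kt
Leg 5: desired track 0.5°; wind correction -2.9° → command heading 357.6°, groundspeed 135.5 kt
Leg 6: desired track 178.7°; wind correction +3.0° → command heading 181.7°, groundspeed 132.3 kt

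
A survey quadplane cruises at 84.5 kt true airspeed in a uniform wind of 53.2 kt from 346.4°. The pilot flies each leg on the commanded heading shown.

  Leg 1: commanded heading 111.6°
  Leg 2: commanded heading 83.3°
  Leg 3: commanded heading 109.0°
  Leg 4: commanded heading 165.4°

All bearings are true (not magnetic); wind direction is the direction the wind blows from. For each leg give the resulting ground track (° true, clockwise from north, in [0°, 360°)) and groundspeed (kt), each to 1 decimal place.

Leg 1: track=132.3°, groundspeed=123.1 kt
Leg 2: track=113.5°, groundspeed=105.1 kt
Leg 3: track=130.6°, groundspeed=121.7 kt
Leg 4: track=165.8°, groundspeed=137.7 kt

Leg 1: heading 111.6°; drift +20.7° → track 132.3°, groundspeed 123.1 kt
Leg 2: heading 83.3°; drift +30.2° → track 113.5°, groundspeed 105.1 kt
Leg 3: heading 109.0°; drift +21.6° → track 130.6°, groundspeed 121.7 kt
Leg 4: heading 165.4°; drift +0.4° → track 165.8°, groundspeed 137.7 kt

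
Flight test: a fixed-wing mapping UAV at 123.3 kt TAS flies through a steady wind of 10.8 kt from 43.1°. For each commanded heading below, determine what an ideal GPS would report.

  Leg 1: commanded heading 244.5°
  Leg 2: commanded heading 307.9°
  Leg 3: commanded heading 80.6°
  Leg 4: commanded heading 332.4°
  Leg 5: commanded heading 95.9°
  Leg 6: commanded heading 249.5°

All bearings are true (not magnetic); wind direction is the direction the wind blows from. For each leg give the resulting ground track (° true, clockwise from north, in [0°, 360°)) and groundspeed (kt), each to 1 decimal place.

Leg 1: track=242.8°, groundspeed=133.4 kt
Leg 2: track=303.0°, groundspeed=124.7 kt
Leg 3: track=83.9°, groundspeed=114.9 kt
Leg 4: track=327.5°, groundspeed=120.2 kt
Leg 5: track=100.1°, groundspeed=117.1 kt
Leg 6: track=247.4°, groundspeed=133.1 kt

Leg 1: heading 244.5°; drift -1.7° → track 242.8°, groundspeed 133.4 kt
Leg 2: heading 307.9°; drift -4.9° → track 303.0°, groundspeed 124.7 kt
Leg 3: heading 80.6°; drift +3.3° → track 83.9°, groundspeed 114.9 kt
Leg 4: heading 332.4°; drift -4.9° → track 327.5°, groundspeed 120.2 kt
Leg 5: heading 95.9°; drift +4.2° → track 100.1°, groundspeed 117.1 kt
Leg 6: heading 249.5°; drift -2.1° → track 247.4°, groundspeed 133.1 kt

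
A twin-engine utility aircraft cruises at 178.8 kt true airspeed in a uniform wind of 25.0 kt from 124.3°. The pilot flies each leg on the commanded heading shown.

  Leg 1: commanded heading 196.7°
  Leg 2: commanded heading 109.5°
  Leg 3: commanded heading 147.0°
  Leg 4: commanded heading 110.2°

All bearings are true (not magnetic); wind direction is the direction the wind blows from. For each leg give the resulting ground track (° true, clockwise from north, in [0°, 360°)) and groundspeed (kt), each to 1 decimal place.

Leg 1: heading 196.7°; drift +7.9° → track 204.6°, groundspeed 172.9 kt
Leg 2: heading 109.5°; drift -2.4° → track 107.1°, groundspeed 154.8 kt
Leg 3: heading 147.0°; drift +3.5° → track 150.5°, groundspeed 156.0 kt
Leg 4: heading 110.2°; drift -2.3° → track 107.9°, groundspeed 154.7 kt

Leg 1: track=204.6°, groundspeed=172.9 kt
Leg 2: track=107.1°, groundspeed=154.8 kt
Leg 3: track=150.5°, groundspeed=156.0 kt
Leg 4: track=107.9°, groundspeed=154.7 kt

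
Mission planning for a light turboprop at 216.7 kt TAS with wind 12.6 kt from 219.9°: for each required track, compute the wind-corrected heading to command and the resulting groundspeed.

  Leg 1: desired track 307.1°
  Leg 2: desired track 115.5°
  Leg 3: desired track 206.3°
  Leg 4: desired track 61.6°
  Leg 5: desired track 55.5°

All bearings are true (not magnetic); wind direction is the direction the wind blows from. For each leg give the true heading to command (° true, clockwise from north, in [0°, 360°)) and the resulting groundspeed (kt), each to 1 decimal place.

Leg 1: heading=303.8°, groundspeed=215.7 kt
Leg 2: heading=118.7°, groundspeed=219.5 kt
Leg 3: heading=207.1°, groundspeed=204.4 kt
Leg 4: heading=62.8°, groundspeed=228.4 kt
Leg 5: heading=56.4°, groundspeed=228.8 kt

Leg 1: desired track 307.1°; wind correction -3.3° → command heading 303.8°, groundspeed 215.7 kt
Leg 2: desired track 115.5°; wind correction +3.2° → command heading 118.7°, groundspeed 219.5 kt
Leg 3: desired track 206.3°; wind correction +0.8° → command heading 207.1°, groundspeed 204.4 kt
Leg 4: desired track 61.6°; wind correction +1.2° → command heading 62.8°, groundspeed 228.4 kt
Leg 5: desired track 55.5°; wind correction +0.9° → command heading 56.4°, groundspeed 228.8 kt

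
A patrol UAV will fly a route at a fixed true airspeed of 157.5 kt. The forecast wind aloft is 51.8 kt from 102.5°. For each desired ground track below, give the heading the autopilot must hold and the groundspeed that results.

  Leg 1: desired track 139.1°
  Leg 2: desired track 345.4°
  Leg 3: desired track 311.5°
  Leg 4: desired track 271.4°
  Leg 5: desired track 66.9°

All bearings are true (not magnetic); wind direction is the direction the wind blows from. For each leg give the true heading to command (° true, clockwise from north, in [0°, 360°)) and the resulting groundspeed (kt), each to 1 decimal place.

Leg 1: heading=127.8°, groundspeed=112.9 kt
Leg 2: heading=2.4°, groundspeed=174.2 kt
Leg 3: heading=320.7°, groundspeed=200.8 kt
Leg 4: heading=267.8°, groundspeed=208.0 kt
Leg 5: heading=77.9°, groundspeed=112.5 kt

Leg 1: desired track 139.1°; wind correction -11.3° → command heading 127.8°, groundspeed 112.9 kt
Leg 2: desired track 345.4°; wind correction +17.0° → command heading 2.4°, groundspeed 174.2 kt
Leg 3: desired track 311.5°; wind correction +9.2° → command heading 320.7°, groundspeed 200.8 kt
Leg 4: desired track 271.4°; wind correction -3.6° → command heading 267.8°, groundspeed 208.0 kt
Leg 5: desired track 66.9°; wind correction +11.0° → command heading 77.9°, groundspeed 112.5 kt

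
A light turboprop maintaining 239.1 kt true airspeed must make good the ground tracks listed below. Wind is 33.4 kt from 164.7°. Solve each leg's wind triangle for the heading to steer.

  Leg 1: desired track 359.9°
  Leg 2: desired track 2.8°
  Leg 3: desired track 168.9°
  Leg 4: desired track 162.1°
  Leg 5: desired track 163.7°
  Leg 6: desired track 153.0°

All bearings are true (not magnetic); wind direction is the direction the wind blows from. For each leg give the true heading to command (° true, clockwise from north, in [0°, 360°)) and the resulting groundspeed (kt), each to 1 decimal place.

Leg 1: desired track 359.9°; wind correction +2.1° → command heading 2.0°, groundspeed 271.2 kt
Leg 2: desired track 2.8°; wind correction +2.5° → command heading 5.3°, groundspeed 270.6 kt
Leg 3: desired track 168.9°; wind correction -0.6° → command heading 168.3°, groundspeed 205.8 kt
Leg 4: desired track 162.1°; wind correction +0.4° → command heading 162.5°, groundspeed 205.7 kt
Leg 5: desired track 163.7°; wind correction +0.1° → command heading 163.8°, groundspeed 205.7 kt
Leg 6: desired track 153.0°; wind correction +1.6° → command heading 154.6°, groundspeed 206.3 kt

Leg 1: heading=2.0°, groundspeed=271.2 kt
Leg 2: heading=5.3°, groundspeed=270.6 kt
Leg 3: heading=168.3°, groundspeed=205.8 kt
Leg 4: heading=162.5°, groundspeed=205.7 kt
Leg 5: heading=163.8°, groundspeed=205.7 kt
Leg 6: heading=154.6°, groundspeed=206.3 kt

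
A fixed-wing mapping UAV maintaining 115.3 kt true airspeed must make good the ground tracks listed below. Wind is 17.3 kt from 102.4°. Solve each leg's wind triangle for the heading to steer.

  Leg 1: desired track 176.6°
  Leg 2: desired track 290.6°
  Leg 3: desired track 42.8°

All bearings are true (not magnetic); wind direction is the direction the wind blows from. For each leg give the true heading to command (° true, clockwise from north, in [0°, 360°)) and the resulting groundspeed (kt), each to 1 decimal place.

Leg 1: heading=168.3°, groundspeed=109.4 kt
Leg 2: heading=291.8°, groundspeed=132.4 kt
Leg 3: heading=50.2°, groundspeed=105.6 kt

Leg 1: desired track 176.6°; wind correction -8.3° → command heading 168.3°, groundspeed 109.4 kt
Leg 2: desired track 290.6°; wind correction +1.2° → command heading 291.8°, groundspeed 132.4 kt
Leg 3: desired track 42.8°; wind correction +7.4° → command heading 50.2°, groundspeed 105.6 kt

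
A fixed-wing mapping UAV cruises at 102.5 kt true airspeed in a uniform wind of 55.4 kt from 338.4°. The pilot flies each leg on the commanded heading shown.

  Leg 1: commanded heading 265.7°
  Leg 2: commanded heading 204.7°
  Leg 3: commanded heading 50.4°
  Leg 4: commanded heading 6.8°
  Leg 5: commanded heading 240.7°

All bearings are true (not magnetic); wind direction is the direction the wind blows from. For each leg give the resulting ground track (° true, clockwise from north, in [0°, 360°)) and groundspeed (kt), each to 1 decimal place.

Leg 1: track=234.1°, groundspeed=101.0 kt
Leg 2: track=188.8°, groundspeed=146.4 kt
Leg 3: track=82.1°, groundspeed=100.3 kt
Leg 4: track=32.9°, groundspeed=59.9 kt
Leg 5: track=214.2°, groundspeed=122.9 kt

Leg 1: heading 265.7°; drift -31.6° → track 234.1°, groundspeed 101.0 kt
Leg 2: heading 204.7°; drift -15.9° → track 188.8°, groundspeed 146.4 kt
Leg 3: heading 50.4°; drift +31.7° → track 82.1°, groundspeed 100.3 kt
Leg 4: heading 6.8°; drift +26.1° → track 32.9°, groundspeed 59.9 kt
Leg 5: heading 240.7°; drift -26.5° → track 214.2°, groundspeed 122.9 kt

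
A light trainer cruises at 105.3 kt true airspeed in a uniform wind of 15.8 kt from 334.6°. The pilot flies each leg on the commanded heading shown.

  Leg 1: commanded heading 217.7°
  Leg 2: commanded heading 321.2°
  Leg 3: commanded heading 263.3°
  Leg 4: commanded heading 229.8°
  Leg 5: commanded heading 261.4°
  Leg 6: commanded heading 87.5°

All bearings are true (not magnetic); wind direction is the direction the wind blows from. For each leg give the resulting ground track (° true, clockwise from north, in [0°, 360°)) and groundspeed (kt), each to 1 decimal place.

Leg 1: heading 217.7°; drift -7.1° → track 210.6°, groundspeed 113.3 kt
Leg 2: heading 321.2°; drift -2.3° → track 318.9°, groundspeed 90.0 kt
Leg 3: heading 263.3°; drift -8.5° → track 254.8°, groundspeed 101.3 kt
Leg 4: heading 229.8°; drift -8.0° → track 221.8°, groundspeed 110.4 kt
Leg 5: heading 261.4°; drift -8.5° → track 252.9°, groundspeed 101.9 kt
Leg 6: heading 87.5°; drift +7.4° → track 94.9°, groundspeed 112.4 kt

Leg 1: track=210.6°, groundspeed=113.3 kt
Leg 2: track=318.9°, groundspeed=90.0 kt
Leg 3: track=254.8°, groundspeed=101.3 kt
Leg 4: track=221.8°, groundspeed=110.4 kt
Leg 5: track=252.9°, groundspeed=101.9 kt
Leg 6: track=94.9°, groundspeed=112.4 kt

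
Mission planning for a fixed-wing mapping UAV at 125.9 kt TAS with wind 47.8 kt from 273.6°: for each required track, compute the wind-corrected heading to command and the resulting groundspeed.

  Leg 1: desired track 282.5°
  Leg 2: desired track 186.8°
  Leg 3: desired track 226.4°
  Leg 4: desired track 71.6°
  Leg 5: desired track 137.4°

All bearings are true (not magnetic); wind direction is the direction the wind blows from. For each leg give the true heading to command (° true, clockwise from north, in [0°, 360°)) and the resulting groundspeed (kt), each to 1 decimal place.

Leg 1: heading=279.1°, groundspeed=78.5 kt
Leg 2: heading=209.1°, groundspeed=113.8 kt
Leg 3: heading=242.6°, groundspeed=88.4 kt
Leg 4: heading=63.4°, groundspeed=168.9 kt
Leg 5: heading=152.6°, groundspeed=156.0 kt

Leg 1: desired track 282.5°; wind correction -3.4° → command heading 279.1°, groundspeed 78.5 kt
Leg 2: desired track 186.8°; wind correction +22.3° → command heading 209.1°, groundspeed 113.8 kt
Leg 3: desired track 226.4°; wind correction +16.2° → command heading 242.6°, groundspeed 88.4 kt
Leg 4: desired track 71.6°; wind correction -8.2° → command heading 63.4°, groundspeed 168.9 kt
Leg 5: desired track 137.4°; wind correction +15.2° → command heading 152.6°, groundspeed 156.0 kt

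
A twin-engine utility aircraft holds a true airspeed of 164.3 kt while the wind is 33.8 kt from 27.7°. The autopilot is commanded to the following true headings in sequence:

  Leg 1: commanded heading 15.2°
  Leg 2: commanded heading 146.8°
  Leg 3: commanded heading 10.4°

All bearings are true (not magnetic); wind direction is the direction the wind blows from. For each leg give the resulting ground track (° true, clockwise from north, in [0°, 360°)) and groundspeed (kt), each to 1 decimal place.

Leg 1: track=12.0°, groundspeed=131.5 kt
Leg 2: track=156.1°, groundspeed=183.1 kt
Leg 3: track=6.0°, groundspeed=132.4 kt

Leg 1: heading 15.2°; drift -3.2° → track 12.0°, groundspeed 131.5 kt
Leg 2: heading 146.8°; drift +9.3° → track 156.1°, groundspeed 183.1 kt
Leg 3: heading 10.4°; drift -4.4° → track 6.0°, groundspeed 132.4 kt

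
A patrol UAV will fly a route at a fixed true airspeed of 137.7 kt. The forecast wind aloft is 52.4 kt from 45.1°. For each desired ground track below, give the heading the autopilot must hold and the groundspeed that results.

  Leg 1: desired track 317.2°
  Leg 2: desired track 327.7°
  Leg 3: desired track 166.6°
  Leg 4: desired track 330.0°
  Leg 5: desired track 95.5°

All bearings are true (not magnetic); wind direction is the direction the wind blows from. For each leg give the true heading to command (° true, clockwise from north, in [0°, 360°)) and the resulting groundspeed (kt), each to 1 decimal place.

Leg 1: heading=339.6°, groundspeed=125.4 kt
Leg 2: heading=349.5°, groundspeed=116.4 kt
Leg 3: heading=147.7°, groundspeed=157.6 kt
Leg 4: heading=351.6°, groundspeed=114.6 kt
Leg 5: heading=78.4°, groundspeed=98.2 kt

Leg 1: desired track 317.2°; wind correction +22.4° → command heading 339.6°, groundspeed 125.4 kt
Leg 2: desired track 327.7°; wind correction +21.8° → command heading 349.5°, groundspeed 116.4 kt
Leg 3: desired track 166.6°; wind correction -18.9° → command heading 147.7°, groundspeed 157.6 kt
Leg 4: desired track 330.0°; wind correction +21.6° → command heading 351.6°, groundspeed 114.6 kt
Leg 5: desired track 95.5°; wind correction -17.1° → command heading 78.4°, groundspeed 98.2 kt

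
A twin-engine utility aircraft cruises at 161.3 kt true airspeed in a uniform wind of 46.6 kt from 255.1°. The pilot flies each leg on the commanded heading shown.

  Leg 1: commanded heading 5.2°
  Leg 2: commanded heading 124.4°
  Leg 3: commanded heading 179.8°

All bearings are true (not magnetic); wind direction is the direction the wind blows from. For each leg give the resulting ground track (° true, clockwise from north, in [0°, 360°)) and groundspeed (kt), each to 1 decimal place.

Leg 1: track=19.1°, groundspeed=182.6 kt
Leg 2: track=114.0°, groundspeed=194.9 kt
Leg 3: track=163.0°, groundspeed=156.1 kt

Leg 1: heading 5.2°; drift +13.9° → track 19.1°, groundspeed 182.6 kt
Leg 2: heading 124.4°; drift -10.4° → track 114.0°, groundspeed 194.9 kt
Leg 3: heading 179.8°; drift -16.8° → track 163.0°, groundspeed 156.1 kt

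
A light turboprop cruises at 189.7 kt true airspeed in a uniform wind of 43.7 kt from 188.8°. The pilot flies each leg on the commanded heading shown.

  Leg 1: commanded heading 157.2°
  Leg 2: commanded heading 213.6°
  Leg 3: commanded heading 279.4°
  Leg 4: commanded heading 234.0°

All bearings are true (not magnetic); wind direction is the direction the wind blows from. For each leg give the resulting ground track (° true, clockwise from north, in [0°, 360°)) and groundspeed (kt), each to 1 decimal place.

Leg 1: heading 157.2°; drift -8.5° → track 148.7°, groundspeed 154.2 kt
Leg 2: heading 213.6°; drift +7.0° → track 220.6°, groundspeed 151.1 kt
Leg 3: heading 279.4°; drift +12.9° → track 292.3°, groundspeed 195.1 kt
Leg 4: heading 234.0°; drift +11.0° → track 245.0°, groundspeed 161.9 kt

Leg 1: track=148.7°, groundspeed=154.2 kt
Leg 2: track=220.6°, groundspeed=151.1 kt
Leg 3: track=292.3°, groundspeed=195.1 kt
Leg 4: track=245.0°, groundspeed=161.9 kt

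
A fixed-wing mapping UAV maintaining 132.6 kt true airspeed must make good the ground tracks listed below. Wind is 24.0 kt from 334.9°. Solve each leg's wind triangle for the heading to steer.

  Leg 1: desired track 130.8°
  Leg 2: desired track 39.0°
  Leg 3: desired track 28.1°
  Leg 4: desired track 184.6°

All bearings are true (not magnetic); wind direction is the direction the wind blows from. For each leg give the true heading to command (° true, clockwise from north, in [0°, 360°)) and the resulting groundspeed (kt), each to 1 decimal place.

Leg 1: desired track 130.8°; wind correction -4.2° → command heading 126.6°, groundspeed 154.1 kt
Leg 2: desired track 39.0°; wind correction -9.4° → command heading 29.6°, groundspeed 120.3 kt
Leg 3: desired track 28.1°; wind correction -8.3° → command heading 19.8°, groundspeed 116.8 kt
Leg 4: desired track 184.6°; wind correction +5.1° → command heading 189.7°, groundspeed 152.9 kt

Leg 1: heading=126.6°, groundspeed=154.1 kt
Leg 2: heading=29.6°, groundspeed=120.3 kt
Leg 3: heading=19.8°, groundspeed=116.8 kt
Leg 4: heading=189.7°, groundspeed=152.9 kt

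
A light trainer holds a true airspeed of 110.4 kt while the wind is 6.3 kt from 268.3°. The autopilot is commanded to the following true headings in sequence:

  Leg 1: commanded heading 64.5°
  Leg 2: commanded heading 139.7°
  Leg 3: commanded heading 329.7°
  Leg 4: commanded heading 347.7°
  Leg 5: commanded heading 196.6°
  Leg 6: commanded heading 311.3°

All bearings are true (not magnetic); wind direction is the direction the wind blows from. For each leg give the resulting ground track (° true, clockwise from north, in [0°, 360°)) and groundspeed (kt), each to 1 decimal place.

Leg 1: track=65.8°, groundspeed=116.2 kt
Leg 2: track=137.2°, groundspeed=114.4 kt
Leg 3: track=332.6°, groundspeed=107.5 kt
Leg 4: track=350.9°, groundspeed=109.4 kt
Leg 5: track=193.4°, groundspeed=108.6 kt
Leg 6: track=313.6°, groundspeed=105.9 kt

Leg 1: heading 64.5°; drift +1.3° → track 65.8°, groundspeed 116.2 kt
Leg 2: heading 139.7°; drift -2.5° → track 137.2°, groundspeed 114.4 kt
Leg 3: heading 329.7°; drift +2.9° → track 332.6°, groundspeed 107.5 kt
Leg 4: heading 347.7°; drift +3.2° → track 350.9°, groundspeed 109.4 kt
Leg 5: heading 196.6°; drift -3.2° → track 193.4°, groundspeed 108.6 kt
Leg 6: heading 311.3°; drift +2.3° → track 313.6°, groundspeed 105.9 kt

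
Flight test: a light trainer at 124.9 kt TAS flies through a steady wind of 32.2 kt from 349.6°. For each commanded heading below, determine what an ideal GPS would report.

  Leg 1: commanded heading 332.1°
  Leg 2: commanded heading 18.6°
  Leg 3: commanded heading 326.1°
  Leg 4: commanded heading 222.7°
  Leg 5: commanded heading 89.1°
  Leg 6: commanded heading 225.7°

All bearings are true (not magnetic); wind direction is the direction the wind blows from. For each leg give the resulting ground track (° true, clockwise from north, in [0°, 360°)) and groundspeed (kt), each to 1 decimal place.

Leg 1: heading 332.1°; drift -5.9° → track 326.2°, groundspeed 94.7 kt
Leg 2: heading 18.6°; drift +9.2° → track 27.8°, groundspeed 98.0 kt
Leg 3: heading 326.1°; drift -7.7° → track 318.4°, groundspeed 96.2 kt
Leg 4: heading 222.7°; drift -10.1° → track 212.6°, groundspeed 146.5 kt
Leg 5: heading 89.1°; drift +13.7° → track 102.8°, groundspeed 134.0 kt
Leg 6: heading 225.7°; drift -10.6° → track 215.1°, groundspeed 145.3 kt

Leg 1: track=326.2°, groundspeed=94.7 kt
Leg 2: track=27.8°, groundspeed=98.0 kt
Leg 3: track=318.4°, groundspeed=96.2 kt
Leg 4: track=212.6°, groundspeed=146.5 kt
Leg 5: track=102.8°, groundspeed=134.0 kt
Leg 6: track=215.1°, groundspeed=145.3 kt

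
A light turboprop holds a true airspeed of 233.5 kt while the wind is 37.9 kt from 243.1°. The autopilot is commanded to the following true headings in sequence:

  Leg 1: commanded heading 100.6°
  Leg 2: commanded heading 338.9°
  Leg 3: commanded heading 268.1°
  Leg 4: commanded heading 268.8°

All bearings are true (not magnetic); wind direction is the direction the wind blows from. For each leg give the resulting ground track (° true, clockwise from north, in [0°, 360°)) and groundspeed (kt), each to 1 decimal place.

Leg 1: track=95.6°, groundspeed=264.6 kt
Leg 2: track=347.9°, groundspeed=240.3 kt
Leg 3: track=272.7°, groundspeed=199.8 kt
Leg 4: track=273.5°, groundspeed=200.0 kt

Leg 1: heading 100.6°; drift -5.0° → track 95.6°, groundspeed 264.6 kt
Leg 2: heading 338.9°; drift +9.0° → track 347.9°, groundspeed 240.3 kt
Leg 3: heading 268.1°; drift +4.6° → track 272.7°, groundspeed 199.8 kt
Leg 4: heading 268.8°; drift +4.7° → track 273.5°, groundspeed 200.0 kt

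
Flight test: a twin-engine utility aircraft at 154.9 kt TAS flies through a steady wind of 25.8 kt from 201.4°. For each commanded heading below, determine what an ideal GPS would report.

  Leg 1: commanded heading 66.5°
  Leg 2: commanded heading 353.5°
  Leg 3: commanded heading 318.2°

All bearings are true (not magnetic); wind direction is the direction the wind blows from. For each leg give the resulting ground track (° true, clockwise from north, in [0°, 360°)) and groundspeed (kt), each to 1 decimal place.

Leg 1: heading 66.5°; drift -6.0° → track 60.5°, groundspeed 174.1 kt
Leg 2: heading 353.5°; drift +3.9° → track 357.4°, groundspeed 178.1 kt
Leg 3: heading 318.2°; drift +7.9° → track 326.1°, groundspeed 168.1 kt

Leg 1: track=60.5°, groundspeed=174.1 kt
Leg 2: track=357.4°, groundspeed=178.1 kt
Leg 3: track=326.1°, groundspeed=168.1 kt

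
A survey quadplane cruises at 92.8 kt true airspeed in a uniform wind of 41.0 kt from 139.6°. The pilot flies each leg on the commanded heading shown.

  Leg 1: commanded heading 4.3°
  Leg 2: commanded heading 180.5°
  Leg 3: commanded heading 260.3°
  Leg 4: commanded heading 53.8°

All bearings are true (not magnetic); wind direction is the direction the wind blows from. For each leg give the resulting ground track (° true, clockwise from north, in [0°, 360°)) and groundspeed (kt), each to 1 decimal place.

Leg 1: heading 4.3°; drift -13.3° → track 351.0°, groundspeed 125.3 kt
Leg 2: heading 180.5°; drift +23.5° → track 204.0°, groundspeed 67.4 kt
Leg 3: heading 260.3°; drift +17.2° → track 277.5°, groundspeed 119.1 kt
Leg 4: heading 53.8°; drift -24.5° → track 29.3°, groundspeed 98.7 kt

Leg 1: track=351.0°, groundspeed=125.3 kt
Leg 2: track=204.0°, groundspeed=67.4 kt
Leg 3: track=277.5°, groundspeed=119.1 kt
Leg 4: track=29.3°, groundspeed=98.7 kt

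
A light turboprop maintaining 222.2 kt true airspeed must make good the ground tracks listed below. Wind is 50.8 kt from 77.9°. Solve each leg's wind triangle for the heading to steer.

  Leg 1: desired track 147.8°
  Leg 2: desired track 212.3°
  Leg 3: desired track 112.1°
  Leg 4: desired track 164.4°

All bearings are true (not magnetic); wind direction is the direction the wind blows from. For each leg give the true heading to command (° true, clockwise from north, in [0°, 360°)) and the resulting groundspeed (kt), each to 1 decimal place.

Leg 1: desired track 147.8°; wind correction -12.4° → command heading 135.4°, groundspeed 199.6 kt
Leg 2: desired track 212.3°; wind correction -9.4° → command heading 202.9°, groundspeed 254.8 kt
Leg 3: desired track 112.1°; wind correction -7.4° → command heading 104.7°, groundspeed 178.3 kt
Leg 4: desired track 164.4°; wind correction -13.2° → command heading 151.2°, groundspeed 213.2 kt

Leg 1: heading=135.4°, groundspeed=199.6 kt
Leg 2: heading=202.9°, groundspeed=254.8 kt
Leg 3: heading=104.7°, groundspeed=178.3 kt
Leg 4: heading=151.2°, groundspeed=213.2 kt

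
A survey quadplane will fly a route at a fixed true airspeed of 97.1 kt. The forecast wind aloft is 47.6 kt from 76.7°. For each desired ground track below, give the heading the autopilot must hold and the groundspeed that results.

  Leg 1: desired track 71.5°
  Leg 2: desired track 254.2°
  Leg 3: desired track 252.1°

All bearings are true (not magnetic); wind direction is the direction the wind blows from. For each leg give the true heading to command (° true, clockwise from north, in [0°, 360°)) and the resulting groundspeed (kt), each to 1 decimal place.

Leg 1: desired track 71.5°; wind correction +2.5° → command heading 74.0°, groundspeed 49.6 kt
Leg 2: desired track 254.2°; wind correction -1.2° → command heading 253.0°, groundspeed 144.6 kt
Leg 3: desired track 252.1°; wind correction -2.3° → command heading 249.8°, groundspeed 144.5 kt

Leg 1: heading=74.0°, groundspeed=49.6 kt
Leg 2: heading=253.0°, groundspeed=144.6 kt
Leg 3: heading=249.8°, groundspeed=144.5 kt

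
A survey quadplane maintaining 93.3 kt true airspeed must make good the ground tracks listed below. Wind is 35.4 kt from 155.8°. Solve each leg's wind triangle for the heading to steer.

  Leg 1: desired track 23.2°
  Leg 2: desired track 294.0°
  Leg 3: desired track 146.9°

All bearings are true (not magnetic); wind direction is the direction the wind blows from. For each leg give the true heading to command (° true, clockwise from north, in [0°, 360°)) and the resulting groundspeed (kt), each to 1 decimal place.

Leg 1: heading=39.4°, groundspeed=113.5 kt
Leg 2: heading=279.4°, groundspeed=116.7 kt
Leg 3: heading=150.3°, groundspeed=58.2 kt

Leg 1: desired track 23.2°; wind correction +16.2° → command heading 39.4°, groundspeed 113.5 kt
Leg 2: desired track 294.0°; wind correction -14.6° → command heading 279.4°, groundspeed 116.7 kt
Leg 3: desired track 146.9°; wind correction +3.4° → command heading 150.3°, groundspeed 58.2 kt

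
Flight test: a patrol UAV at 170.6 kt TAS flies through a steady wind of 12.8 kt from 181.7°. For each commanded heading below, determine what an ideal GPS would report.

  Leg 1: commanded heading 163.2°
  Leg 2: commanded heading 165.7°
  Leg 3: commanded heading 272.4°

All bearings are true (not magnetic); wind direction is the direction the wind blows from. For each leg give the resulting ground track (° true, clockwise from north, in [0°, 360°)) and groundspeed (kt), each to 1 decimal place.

Leg 1: track=161.7°, groundspeed=158.5 kt
Leg 2: track=164.4°, groundspeed=158.3 kt
Leg 3: track=276.7°, groundspeed=171.2 kt

Leg 1: heading 163.2°; drift -1.5° → track 161.7°, groundspeed 158.5 kt
Leg 2: heading 165.7°; drift -1.3° → track 164.4°, groundspeed 158.3 kt
Leg 3: heading 272.4°; drift +4.3° → track 276.7°, groundspeed 171.2 kt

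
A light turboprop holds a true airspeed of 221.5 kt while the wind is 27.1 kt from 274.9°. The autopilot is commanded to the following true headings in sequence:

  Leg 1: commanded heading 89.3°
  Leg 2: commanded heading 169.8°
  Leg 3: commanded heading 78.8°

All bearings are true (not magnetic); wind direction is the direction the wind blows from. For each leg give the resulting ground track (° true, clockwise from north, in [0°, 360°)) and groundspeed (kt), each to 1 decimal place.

Leg 1: track=89.9°, groundspeed=248.5 kt
Leg 2: track=163.3°, groundspeed=230.1 kt
Leg 3: track=80.5°, groundspeed=247.7 kt

Leg 1: heading 89.3°; drift +0.6° → track 89.9°, groundspeed 248.5 kt
Leg 2: heading 169.8°; drift -6.5° → track 163.3°, groundspeed 230.1 kt
Leg 3: heading 78.8°; drift +1.7° → track 80.5°, groundspeed 247.7 kt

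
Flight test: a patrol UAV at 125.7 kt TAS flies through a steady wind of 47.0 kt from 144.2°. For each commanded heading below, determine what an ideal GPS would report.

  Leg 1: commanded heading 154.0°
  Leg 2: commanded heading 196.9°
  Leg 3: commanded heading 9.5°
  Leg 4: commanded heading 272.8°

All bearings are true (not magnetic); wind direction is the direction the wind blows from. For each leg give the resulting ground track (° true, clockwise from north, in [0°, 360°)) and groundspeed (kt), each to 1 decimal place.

Leg 1: track=159.8°, groundspeed=79.8 kt
Leg 2: track=217.9°, groundspeed=104.2 kt
Leg 3: track=357.6°, groundspeed=162.2 kt
Leg 4: track=286.1°, groundspeed=159.3 kt

Leg 1: heading 154.0°; drift +5.8° → track 159.8°, groundspeed 79.8 kt
Leg 2: heading 196.9°; drift +21.0° → track 217.9°, groundspeed 104.2 kt
Leg 3: heading 9.5°; drift -11.9° → track 357.6°, groundspeed 162.2 kt
Leg 4: heading 272.8°; drift +13.3° → track 286.1°, groundspeed 159.3 kt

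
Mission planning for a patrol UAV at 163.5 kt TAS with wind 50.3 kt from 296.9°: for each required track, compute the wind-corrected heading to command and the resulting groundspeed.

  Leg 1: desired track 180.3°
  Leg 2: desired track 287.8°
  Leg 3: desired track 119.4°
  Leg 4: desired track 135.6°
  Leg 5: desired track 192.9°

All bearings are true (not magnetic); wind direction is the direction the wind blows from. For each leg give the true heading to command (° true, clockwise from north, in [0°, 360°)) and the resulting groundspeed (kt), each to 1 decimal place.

Leg 1: heading=196.3°, groundspeed=179.7 kt
Leg 2: heading=290.6°, groundspeed=113.6 kt
Leg 3: heading=120.2°, groundspeed=213.7 kt
Leg 4: heading=141.3°, groundspeed=210.3 kt
Leg 5: heading=210.3°, groundspeed=168.2 kt

Leg 1: desired track 180.3°; wind correction +16.0° → command heading 196.3°, groundspeed 179.7 kt
Leg 2: desired track 287.8°; wind correction +2.8° → command heading 290.6°, groundspeed 113.6 kt
Leg 3: desired track 119.4°; wind correction +0.8° → command heading 120.2°, groundspeed 213.7 kt
Leg 4: desired track 135.6°; wind correction +5.7° → command heading 141.3°, groundspeed 210.3 kt
Leg 5: desired track 192.9°; wind correction +17.4° → command heading 210.3°, groundspeed 168.2 kt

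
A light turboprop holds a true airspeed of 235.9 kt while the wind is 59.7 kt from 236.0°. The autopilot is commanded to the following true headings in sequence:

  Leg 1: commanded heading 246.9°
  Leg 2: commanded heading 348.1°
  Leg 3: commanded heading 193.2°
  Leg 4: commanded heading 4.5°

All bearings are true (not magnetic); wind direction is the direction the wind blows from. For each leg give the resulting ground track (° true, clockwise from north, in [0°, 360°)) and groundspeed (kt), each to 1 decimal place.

Leg 1: track=250.5°, groundspeed=177.6 kt
Leg 2: track=0.2°, groundspeed=264.2 kt
Leg 3: track=181.3°, groundspeed=196.3 kt
Leg 4: track=14.2°, groundspeed=277.0 kt

Leg 1: heading 246.9°; drift +3.6° → track 250.5°, groundspeed 177.6 kt
Leg 2: heading 348.1°; drift +12.1° → track 0.2°, groundspeed 264.2 kt
Leg 3: heading 193.2°; drift -11.9° → track 181.3°, groundspeed 196.3 kt
Leg 4: heading 4.5°; drift +9.7° → track 14.2°, groundspeed 277.0 kt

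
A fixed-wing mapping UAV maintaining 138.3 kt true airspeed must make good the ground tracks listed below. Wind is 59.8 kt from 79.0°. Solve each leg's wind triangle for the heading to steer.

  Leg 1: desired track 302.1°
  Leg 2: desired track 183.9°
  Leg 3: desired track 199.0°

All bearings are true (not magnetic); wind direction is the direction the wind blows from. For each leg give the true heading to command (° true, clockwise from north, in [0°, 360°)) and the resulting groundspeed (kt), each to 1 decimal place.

Leg 1: heading=319.3°, groundspeed=175.8 kt
Leg 2: heading=159.2°, groundspeed=141.0 kt
Leg 3: heading=177.0°, groundspeed=158.1 kt

Leg 1: desired track 302.1°; wind correction +17.2° → command heading 319.3°, groundspeed 175.8 kt
Leg 2: desired track 183.9°; wind correction -24.7° → command heading 159.2°, groundspeed 141.0 kt
Leg 3: desired track 199.0°; wind correction -22.0° → command heading 177.0°, groundspeed 158.1 kt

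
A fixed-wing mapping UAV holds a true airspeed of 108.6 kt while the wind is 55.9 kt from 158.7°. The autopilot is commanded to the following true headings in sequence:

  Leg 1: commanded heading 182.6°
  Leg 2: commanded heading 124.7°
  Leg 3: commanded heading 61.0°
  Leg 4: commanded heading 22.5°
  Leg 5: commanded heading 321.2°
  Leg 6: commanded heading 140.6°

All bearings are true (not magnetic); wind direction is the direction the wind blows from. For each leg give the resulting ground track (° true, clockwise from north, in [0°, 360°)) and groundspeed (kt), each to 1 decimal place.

Leg 1: heading 182.6°; drift +21.5° → track 204.1°, groundspeed 61.8 kt
Leg 2: heading 124.7°; drift -26.7° → track 98.0°, groundspeed 69.7 kt
Leg 3: heading 61.0°; drift -25.5° → track 35.5°, groundspeed 128.6 kt
Leg 4: heading 22.5°; drift -14.6° → track 7.9°, groundspeed 153.9 kt
Leg 5: heading 321.2°; drift +5.9° → track 327.1°, groundspeed 162.8 kt
Leg 6: heading 140.6°; drift -17.4° → track 123.2°, groundspeed 58.1 kt

Leg 1: track=204.1°, groundspeed=61.8 kt
Leg 2: track=98.0°, groundspeed=69.7 kt
Leg 3: track=35.5°, groundspeed=128.6 kt
Leg 4: track=7.9°, groundspeed=153.9 kt
Leg 5: track=327.1°, groundspeed=162.8 kt
Leg 6: track=123.2°, groundspeed=58.1 kt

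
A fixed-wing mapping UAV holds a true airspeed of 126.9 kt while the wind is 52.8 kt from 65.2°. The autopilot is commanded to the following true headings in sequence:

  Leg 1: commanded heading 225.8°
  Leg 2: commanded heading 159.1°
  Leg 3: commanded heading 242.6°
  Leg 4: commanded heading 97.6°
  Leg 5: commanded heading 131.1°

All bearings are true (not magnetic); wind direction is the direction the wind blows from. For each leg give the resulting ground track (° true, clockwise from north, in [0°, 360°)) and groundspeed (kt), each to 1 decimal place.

Leg 1: track=231.5°, groundspeed=177.6 kt
Leg 2: track=181.1°, groundspeed=140.7 kt
Leg 3: track=243.4°, groundspeed=179.7 kt
Leg 4: track=116.6°, groundspeed=87.0 kt
Leg 5: track=155.7°, groundspeed=115.8 kt

Leg 1: heading 225.8°; drift +5.7° → track 231.5°, groundspeed 177.6 kt
Leg 2: heading 159.1°; drift +22.0° → track 181.1°, groundspeed 140.7 kt
Leg 3: heading 242.6°; drift +0.8° → track 243.4°, groundspeed 179.7 kt
Leg 4: heading 97.6°; drift +19.0° → track 116.6°, groundspeed 87.0 kt
Leg 5: heading 131.1°; drift +24.6° → track 155.7°, groundspeed 115.8 kt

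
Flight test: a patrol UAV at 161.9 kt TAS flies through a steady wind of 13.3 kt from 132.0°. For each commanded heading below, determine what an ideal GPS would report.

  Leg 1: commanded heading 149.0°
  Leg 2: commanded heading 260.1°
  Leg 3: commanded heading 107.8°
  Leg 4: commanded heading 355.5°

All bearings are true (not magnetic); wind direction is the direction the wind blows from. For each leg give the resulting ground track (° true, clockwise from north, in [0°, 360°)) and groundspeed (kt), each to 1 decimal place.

Leg 1: heading 149.0°; drift +1.5° → track 150.5°, groundspeed 149.2 kt
Leg 2: heading 260.1°; drift +3.5° → track 263.6°, groundspeed 170.4 kt
Leg 3: heading 107.8°; drift -2.1° → track 105.7°, groundspeed 149.9 kt
Leg 4: heading 355.5°; drift -3.1° → track 352.4°, groundspeed 171.8 kt

Leg 1: track=150.5°, groundspeed=149.2 kt
Leg 2: track=263.6°, groundspeed=170.4 kt
Leg 3: track=105.7°, groundspeed=149.9 kt
Leg 4: track=352.4°, groundspeed=171.8 kt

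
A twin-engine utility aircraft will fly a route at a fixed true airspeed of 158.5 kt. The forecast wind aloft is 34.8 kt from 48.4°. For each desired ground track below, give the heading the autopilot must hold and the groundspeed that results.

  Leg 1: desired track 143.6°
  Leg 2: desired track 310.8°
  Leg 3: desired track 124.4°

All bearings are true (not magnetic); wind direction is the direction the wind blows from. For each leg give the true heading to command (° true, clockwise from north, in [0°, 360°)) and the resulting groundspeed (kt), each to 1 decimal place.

Leg 1: desired track 143.6°; wind correction -12.6° → command heading 131.0°, groundspeed 157.8 kt
Leg 2: desired track 310.8°; wind correction +12.6° → command heading 323.4°, groundspeed 159.3 kt
Leg 3: desired track 124.4°; wind correction -12.3° → command heading 112.1°, groundspeed 146.4 kt

Leg 1: heading=131.0°, groundspeed=157.8 kt
Leg 2: heading=323.4°, groundspeed=159.3 kt
Leg 3: heading=112.1°, groundspeed=146.4 kt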